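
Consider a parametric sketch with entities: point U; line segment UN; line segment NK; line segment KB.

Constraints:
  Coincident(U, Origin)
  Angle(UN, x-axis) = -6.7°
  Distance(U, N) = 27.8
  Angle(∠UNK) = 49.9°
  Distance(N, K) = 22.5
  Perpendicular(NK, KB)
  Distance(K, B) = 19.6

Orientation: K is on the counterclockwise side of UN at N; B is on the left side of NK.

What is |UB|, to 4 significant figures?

4.886

U is at the origin; UN runs at -6.7° with length 27.8, so N = 27.8·(cos -6.7°, sin -6.7°) = (27.61, -3.243). ∠UNK = 49.9°, so NK runs at -6.7° + (180° − 49.9°) = 123.4° from the x-axis; with |NK| = 22.5, K = N + 22.5·(cos 123.4°, sin 123.4°) = (15.22, 15.54). NK is perpendicular to KB; with |KB| = 19.6 on the left of NK, B = K + 19.6·(-0.8348, -0.5505) = (-1.139, 4.751). Then |UB| = |B − U| = 4.886.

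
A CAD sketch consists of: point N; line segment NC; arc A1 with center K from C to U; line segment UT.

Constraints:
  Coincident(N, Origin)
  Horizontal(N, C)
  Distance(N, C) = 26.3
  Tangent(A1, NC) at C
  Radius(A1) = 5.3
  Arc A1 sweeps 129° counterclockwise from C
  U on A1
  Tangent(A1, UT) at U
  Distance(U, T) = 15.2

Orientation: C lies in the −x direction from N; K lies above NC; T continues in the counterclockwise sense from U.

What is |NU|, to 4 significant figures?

23.80

N is at the origin; N and C share the same y with |NC| = 26.3 and C on the −x side, so C = (-26.30, 0.000). The tangent condition forces KC to be normal to NC, so K = C + (0, 5.3) = (-26.30, 5.300). On A1, C sits at bearing -90° from K; a 129° counterclockwise sweep puts U at bearing 39°, so U = K + 5.3·(cos 39°, sin 39°) = (-22.18, 8.635). Then |NU| = |U − N| = 23.80.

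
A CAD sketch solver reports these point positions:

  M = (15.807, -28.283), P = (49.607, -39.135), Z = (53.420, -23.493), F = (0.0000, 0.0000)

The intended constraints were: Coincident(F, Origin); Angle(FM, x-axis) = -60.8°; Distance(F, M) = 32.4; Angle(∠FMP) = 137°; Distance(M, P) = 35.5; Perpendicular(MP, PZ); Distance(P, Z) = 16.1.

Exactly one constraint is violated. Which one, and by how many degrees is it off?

Perpendicular(MP, PZ) — off by 4.10°.

F = (0.00, 0.00) ✓; FM at -60.80° ✓; |FM| = 32.40 ✓; ∠FMP = 137.0° ✓; |MP| = 35.50 ✓; ∠(MP, PZ) = 94.10° ✗; |PZ| = 16.10 ✓.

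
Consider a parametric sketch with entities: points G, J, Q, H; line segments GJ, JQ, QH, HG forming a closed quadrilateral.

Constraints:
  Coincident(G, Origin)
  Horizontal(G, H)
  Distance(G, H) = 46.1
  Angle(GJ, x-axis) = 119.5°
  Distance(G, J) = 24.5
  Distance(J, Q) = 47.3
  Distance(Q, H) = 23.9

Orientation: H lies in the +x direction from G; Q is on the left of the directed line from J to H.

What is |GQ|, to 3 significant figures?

41.2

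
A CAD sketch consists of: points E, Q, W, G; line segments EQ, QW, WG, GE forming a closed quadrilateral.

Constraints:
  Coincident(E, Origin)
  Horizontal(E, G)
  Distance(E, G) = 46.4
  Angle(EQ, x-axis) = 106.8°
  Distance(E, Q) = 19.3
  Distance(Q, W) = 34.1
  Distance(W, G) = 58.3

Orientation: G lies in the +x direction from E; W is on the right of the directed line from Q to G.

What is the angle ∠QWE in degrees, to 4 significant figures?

25.47°

Checks: |QW| = 34.10 ✓; |WG| = 58.30 ✓.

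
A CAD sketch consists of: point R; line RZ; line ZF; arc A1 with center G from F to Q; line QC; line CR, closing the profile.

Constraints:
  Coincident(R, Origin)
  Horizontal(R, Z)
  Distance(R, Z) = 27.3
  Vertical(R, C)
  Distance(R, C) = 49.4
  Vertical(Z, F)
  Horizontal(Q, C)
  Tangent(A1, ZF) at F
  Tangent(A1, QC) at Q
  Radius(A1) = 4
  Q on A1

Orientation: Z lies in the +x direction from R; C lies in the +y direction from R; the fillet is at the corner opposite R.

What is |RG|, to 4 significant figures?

51.03

R is at the origin; R and Z share the same y with |RZ| = 27.3 and Z on the +x side, so Z = (27.30, 0.000). RC is vertical with |RC| = 49.4 and C on the +y side, so C = (0.000, 49.40). The virtual corner opposite R is at (27.30, 49.40). Tangency of A1 to ZF means the radius GF is perpendicular to ZF and tangency of A1 to QC means the radius GQ is perpendicular to QC, with radius 4.0, so the center G sits 4.0 in from both sides at G = (23.30, 45.40). Then |RG| = |G − R| = 51.03.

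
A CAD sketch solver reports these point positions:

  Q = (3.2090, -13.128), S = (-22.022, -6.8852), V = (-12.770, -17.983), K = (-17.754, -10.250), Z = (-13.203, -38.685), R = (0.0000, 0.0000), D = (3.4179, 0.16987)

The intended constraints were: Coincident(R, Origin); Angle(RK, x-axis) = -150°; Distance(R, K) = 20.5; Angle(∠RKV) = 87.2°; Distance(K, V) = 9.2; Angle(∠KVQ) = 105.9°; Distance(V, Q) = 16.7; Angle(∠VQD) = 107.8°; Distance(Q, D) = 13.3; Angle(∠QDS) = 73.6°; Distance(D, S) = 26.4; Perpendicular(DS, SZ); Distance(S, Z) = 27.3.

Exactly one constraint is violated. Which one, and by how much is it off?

Distance(S, Z) = 27.3 — off by 5.70.

R = (0.00, 0.00) ✓; RK at -150.0° ✓; |RK| = 20.50 ✓; ∠RKV = 87.20° ✓; |KV| = 9.200 ✓; ∠KVQ = 105.9° ✓; |VQ| = 16.70 ✓; ∠VQD = 107.8° ✓; |QD| = 13.30 ✓; ∠QDS = 73.60° ✓; |DS| = 26.40 ✓; ∠(DS, SZ) = 90.00° ✓; |SZ| = 33.00 ✗.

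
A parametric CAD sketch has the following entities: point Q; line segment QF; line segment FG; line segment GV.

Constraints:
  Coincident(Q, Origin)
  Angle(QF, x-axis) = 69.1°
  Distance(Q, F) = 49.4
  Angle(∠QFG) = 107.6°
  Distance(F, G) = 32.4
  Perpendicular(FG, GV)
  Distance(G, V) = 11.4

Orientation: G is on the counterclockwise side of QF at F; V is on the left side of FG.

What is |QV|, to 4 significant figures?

59.28

∠QFG = 107.6°, so FG runs at 69.1° + (180° − 107.6°) = 141.5° from the x-axis; with |FG| = 32.4, G = F + 32.4·(cos 141.5°, sin 141.5°) = (-7.734, 66.32). FG is perpendicular to GV; with |GV| = 11.4 on the left of FG, V = G + 11.4·(-0.6225, -0.7826) = (-14.83, 57.40). Then |QV| = |V − Q| = 59.28.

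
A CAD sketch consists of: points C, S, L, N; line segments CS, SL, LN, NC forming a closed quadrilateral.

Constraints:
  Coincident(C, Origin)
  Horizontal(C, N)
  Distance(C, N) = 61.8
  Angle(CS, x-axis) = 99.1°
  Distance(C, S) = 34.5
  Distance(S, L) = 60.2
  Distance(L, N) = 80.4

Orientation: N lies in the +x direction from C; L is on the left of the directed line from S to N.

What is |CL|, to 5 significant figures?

85.105

Checks: |SL| = 60.20 ✓; |LN| = 80.40 ✓.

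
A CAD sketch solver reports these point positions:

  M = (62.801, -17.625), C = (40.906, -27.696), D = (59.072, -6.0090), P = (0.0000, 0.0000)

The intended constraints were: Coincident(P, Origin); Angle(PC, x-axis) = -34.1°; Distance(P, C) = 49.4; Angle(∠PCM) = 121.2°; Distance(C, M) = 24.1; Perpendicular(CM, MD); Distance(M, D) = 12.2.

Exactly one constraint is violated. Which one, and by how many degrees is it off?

Perpendicular(CM, MD) — off by 6.90°.

P = (0.00, 0.00) ✓; PC at -34.10° ✓; |PC| = 49.40 ✓; ∠PCM = 121.2° ✓; |CM| = 24.10 ✓; ∠(CM, MD) = 83.10° ✗; |MD| = 12.20 ✓.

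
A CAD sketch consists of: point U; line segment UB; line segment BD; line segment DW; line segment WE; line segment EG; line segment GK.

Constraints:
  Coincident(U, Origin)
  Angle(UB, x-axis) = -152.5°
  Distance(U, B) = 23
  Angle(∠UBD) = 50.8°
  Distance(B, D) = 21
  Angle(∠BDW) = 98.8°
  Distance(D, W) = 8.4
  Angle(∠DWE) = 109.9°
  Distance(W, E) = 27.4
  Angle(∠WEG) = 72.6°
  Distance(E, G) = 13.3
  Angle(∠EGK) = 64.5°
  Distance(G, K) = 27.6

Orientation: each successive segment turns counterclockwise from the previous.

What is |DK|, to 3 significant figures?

15.3

U is at the origin; UB runs at -152.5° with length 23.0, so B = (-20.4, -10.6). ∠UBD = 50.8° gives BD at -23.3° from the x-axis; with |BD| = 21.0, D = (-1.11, -18.9). ∠BDW = 98.8° gives DW at 57.9° from the x-axis; with |DW| = 8.4, W = (3.35, -11.8). ∠DWE = 109.9° gives WE at 128° from the x-axis; with |WE| = 27.4, E = (-13.5, 9.78). ∠WEG = 72.6° gives EG at -125° from the x-axis; with |EG| = 13.3, G = (-21.1, -1.17). ∠EGK = 64.5° gives GK at -9.10° from the x-axis; with |GK| = 27.6, K = (6.18, -5.53). Then |DK| = |K − D| = 15.3.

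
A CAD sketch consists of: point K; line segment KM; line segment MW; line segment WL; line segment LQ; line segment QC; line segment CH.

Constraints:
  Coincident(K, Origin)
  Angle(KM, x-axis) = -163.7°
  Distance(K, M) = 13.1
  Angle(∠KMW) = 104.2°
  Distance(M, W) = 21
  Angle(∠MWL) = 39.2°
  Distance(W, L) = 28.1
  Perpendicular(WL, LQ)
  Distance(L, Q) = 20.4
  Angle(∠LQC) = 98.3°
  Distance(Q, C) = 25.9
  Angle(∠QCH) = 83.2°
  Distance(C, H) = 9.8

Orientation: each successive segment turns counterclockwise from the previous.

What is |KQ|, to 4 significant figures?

15.00

K is at the origin; KM runs at -163.7° with length 13.1, so M = (-12.57, -3.677). ∠KMW = 104.2° gives MW at -87.90° from the x-axis; with |MW| = 21.0, W = (-11.80, -24.66). ∠MWL = 39.2° gives WL at 52.90° from the x-axis; with |WL| = 28.1, L = (5.146, -2.251). The perpendicularity gives LQ at right angles to WL, so LQ runs at 142.9°; with |LQ| = 20.4, Q = (-11.12, 10.05). Then |KQ| = |Q − K| = 15.00.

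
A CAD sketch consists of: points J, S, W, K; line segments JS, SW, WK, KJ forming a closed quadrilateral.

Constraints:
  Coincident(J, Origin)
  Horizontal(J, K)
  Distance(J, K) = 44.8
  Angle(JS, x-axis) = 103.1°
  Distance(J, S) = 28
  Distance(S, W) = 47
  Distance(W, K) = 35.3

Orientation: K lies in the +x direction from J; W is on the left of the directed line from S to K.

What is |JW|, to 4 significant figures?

53.15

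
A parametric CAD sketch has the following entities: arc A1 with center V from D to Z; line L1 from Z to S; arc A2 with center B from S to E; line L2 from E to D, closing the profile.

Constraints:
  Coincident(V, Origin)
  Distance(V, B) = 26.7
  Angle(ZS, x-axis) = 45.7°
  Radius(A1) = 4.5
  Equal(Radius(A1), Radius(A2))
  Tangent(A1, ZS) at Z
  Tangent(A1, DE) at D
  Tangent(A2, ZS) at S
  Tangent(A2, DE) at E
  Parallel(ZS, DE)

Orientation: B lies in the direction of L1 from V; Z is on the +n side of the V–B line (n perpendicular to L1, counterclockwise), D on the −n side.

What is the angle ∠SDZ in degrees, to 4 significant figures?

71.37°

The slot axis is L1's direction at 45.7°, so u = (cos 45.7°, sin 45.7°) = (0.6984, 0.7157) and n = (−sin 45.7°, cos 45.7°) = (-0.7157, 0.6984). V is at the origin and B lies 26.7 along u from V, so B = 26.7·u = (18.65, 19.11). Tangency of A1 to both parallel lines with radius 4.5 puts Z and D at V ± 4.5·n: Z = (-3.221, 3.143), D = (3.221, -3.143). Equal radii place S and E the same way about B: S = B + 4.5·n = (15.43, 22.25), E = B − 4.5·n = (21.87, 15.97). Then cos ∠SDZ = DS·DZ / (|DS||DZ|), giving 71.37°.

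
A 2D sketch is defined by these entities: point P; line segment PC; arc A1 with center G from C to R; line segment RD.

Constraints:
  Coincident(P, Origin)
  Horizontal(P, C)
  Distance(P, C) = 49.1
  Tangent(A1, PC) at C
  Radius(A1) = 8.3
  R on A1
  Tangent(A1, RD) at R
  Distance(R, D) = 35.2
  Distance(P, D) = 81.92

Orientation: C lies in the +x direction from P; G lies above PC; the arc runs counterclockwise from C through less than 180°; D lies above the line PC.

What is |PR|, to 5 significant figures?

56.326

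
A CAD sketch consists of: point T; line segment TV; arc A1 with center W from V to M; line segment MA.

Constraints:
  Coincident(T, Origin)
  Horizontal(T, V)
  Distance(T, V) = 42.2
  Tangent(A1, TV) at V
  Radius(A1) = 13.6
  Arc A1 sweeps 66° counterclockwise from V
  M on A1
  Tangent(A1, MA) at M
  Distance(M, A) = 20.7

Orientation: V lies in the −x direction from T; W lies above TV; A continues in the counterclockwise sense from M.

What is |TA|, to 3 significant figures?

34.4

T is at the origin; T and V share the same y with |TV| = 42.2 and V on the −x side, so V = (-42.2, 0.00). Tangency of A1 to TV means the radius WV is perpendicular to TV, so W = V + (0, 13.6) = (-42.2, 13.6). On A1, V sits at bearing -90° from W; a 66° counterclockwise sweep puts M at bearing -24°, so M = W + 13.6·(cos -24°, sin -24°) = (-29.8, 8.07). Tangency of A1 to MA means the radius WM is perpendicular to MA, so MA runs along (−sin -24°, cos -24°); with |MA| = 20.7, A = (-21.4, 27.0). Then |TA| = |A − T| = 34.4.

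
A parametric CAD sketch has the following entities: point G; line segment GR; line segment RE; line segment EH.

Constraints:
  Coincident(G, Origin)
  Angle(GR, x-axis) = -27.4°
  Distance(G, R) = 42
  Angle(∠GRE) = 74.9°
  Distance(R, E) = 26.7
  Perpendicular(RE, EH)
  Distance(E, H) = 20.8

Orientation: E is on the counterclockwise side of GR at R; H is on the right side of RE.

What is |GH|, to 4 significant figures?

63.34

G is at the origin; GR runs at -27.4° with length 42.0, so R = 42.0·(cos -27.4°, sin -27.4°) = (37.29, -19.33). ∠GRE = 74.9°, so RE runs at -27.4° + (180° − 74.9°) = 77.70° from the x-axis; with |RE| = 26.7, E = R + 26.7·(cos 77.70°, sin 77.70°) = (42.98, 6.759). RE is perpendicular to EH; with |EH| = 20.8 on the right of RE, H = E + 20.8·(0.9770, -0.2130) = (63.30, 2.328). Then |GH| = |H − G| = 63.34.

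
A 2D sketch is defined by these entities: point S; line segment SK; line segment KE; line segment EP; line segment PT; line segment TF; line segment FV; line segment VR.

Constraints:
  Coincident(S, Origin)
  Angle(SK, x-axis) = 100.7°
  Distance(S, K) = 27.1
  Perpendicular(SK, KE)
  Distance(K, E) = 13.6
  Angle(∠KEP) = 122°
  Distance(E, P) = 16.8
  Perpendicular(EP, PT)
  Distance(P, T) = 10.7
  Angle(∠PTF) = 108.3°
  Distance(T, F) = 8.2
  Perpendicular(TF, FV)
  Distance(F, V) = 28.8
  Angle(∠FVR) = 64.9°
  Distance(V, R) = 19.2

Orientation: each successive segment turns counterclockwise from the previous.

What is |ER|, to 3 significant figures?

22.4

TF ⟂ FV, so FV runs at 140°; with |FV| = 28.8, V = (-31.5, 29.2). ∠FVR = 64.9° gives VR at -104° from the x-axis; with |VR| = 19.2, R = (-36.3, 10.7). Then |ER| = |R − E| = 22.4.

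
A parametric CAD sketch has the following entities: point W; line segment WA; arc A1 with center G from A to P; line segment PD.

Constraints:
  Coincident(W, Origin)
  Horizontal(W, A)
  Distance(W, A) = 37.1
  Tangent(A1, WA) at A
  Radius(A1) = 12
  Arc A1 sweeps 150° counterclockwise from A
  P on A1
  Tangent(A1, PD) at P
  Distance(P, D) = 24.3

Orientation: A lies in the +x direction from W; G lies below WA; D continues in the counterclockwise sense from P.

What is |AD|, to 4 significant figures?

37.68

On A1, A sits at bearing 90° from G; a 150° counterclockwise sweep puts P at bearing 240°, so P = G + 12.0·(cos 240°, sin 240°) = (31.10, -22.39). The tangent condition forces GP to be normal to PD, so PD runs along (−sin 240°, cos 240°); with |PD| = 24.3, D = (52.14, -34.54). Then |AD| = |D − A| = 37.68.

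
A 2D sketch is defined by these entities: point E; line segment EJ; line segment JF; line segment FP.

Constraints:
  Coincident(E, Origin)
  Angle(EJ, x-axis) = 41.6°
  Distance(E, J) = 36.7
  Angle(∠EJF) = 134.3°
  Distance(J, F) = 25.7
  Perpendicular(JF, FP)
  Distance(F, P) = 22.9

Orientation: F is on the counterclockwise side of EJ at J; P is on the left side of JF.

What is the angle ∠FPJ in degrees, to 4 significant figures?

48.30°

E is at the origin; EJ runs at 41.6° with length 36.7, so J = 36.7·(cos 41.6°, sin 41.6°) = (27.44, 24.37). ∠EJF = 134.3°, so JF runs at 41.6° + (180° − 134.3°) = 87.30° from the x-axis; with |JF| = 25.7, F = J + 25.7·(cos 87.30°, sin 87.30°) = (28.65, 50.04). The perpendicularity gives FP at right angles to JF; with |FP| = 22.9 on the left of JF, P = F + 22.9·(-0.9989, 0.04711) = (5.780, 51.12). Then cos ∠FPJ = PF·PJ / (|PF||PJ|), giving 48.30°.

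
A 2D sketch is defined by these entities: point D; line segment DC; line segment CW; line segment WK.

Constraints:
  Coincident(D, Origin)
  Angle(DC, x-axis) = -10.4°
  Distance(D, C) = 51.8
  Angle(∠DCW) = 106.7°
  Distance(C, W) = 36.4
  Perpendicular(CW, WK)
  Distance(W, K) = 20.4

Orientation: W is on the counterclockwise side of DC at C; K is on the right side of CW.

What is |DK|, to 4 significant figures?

86.79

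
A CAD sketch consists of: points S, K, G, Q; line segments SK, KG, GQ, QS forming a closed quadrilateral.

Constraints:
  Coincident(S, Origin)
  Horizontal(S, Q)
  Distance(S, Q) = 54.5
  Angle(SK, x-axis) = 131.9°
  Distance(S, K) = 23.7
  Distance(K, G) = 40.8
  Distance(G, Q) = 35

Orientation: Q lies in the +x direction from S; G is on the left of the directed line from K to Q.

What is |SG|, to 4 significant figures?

31.23

S is at the origin; S and Q share the same y with |SQ| = 54.5 and Q in +x, so Q = (54.5, 0). SK runs at 131.9° with |SK| = 23.7, so K = (-15.83, 17.64). G is determined by |KG| = 40.8 and |GQ| = 35.0 together: it lies at the intersection of circle(K, 40.8) and circle(Q, 35.0). With |KQ| = 72.51, the foot of the radical line on KQ is 39.28 from K and the perpendicular offset is √(40.8² − 39.28²) = 11.02. Taking the left-of-KQ solution: G = (24.96, 18.77).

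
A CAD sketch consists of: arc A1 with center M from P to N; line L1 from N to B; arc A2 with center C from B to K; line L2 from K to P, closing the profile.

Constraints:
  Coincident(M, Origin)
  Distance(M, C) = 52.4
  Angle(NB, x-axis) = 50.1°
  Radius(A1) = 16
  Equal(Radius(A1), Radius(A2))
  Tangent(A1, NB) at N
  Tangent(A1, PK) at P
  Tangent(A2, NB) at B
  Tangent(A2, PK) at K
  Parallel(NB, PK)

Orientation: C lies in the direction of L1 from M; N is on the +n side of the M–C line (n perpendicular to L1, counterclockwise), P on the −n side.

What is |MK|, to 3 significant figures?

54.8

The slot axis is L1's direction at 50.1°, so u = (cos 50.1°, sin 50.1°) = (0.641, 0.767) and n = (−sin 50.1°, cos 50.1°) = (-0.767, 0.641). M is at the origin and C lies 52.4 along u from M, so C = 52.4·u = (33.6, 40.2). Tangency of A1 to both parallel lines with radius 16.0 puts N and P at M ± 16.0·n: N = (-12.3, 10.3), P = (12.3, -10.3). Equal radii place B and K the same way about C: B = C + 16.0·n = (21.3, 50.5), K = C − 16.0·n = (45.9, 29.9). Then |MK| = |K − M| = 54.8.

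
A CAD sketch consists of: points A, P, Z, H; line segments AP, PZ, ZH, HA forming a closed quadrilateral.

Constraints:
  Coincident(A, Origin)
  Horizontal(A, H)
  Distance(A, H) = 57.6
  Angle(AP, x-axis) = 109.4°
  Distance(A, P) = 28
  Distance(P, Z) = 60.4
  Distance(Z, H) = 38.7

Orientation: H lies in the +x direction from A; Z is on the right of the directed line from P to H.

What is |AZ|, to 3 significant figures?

34.5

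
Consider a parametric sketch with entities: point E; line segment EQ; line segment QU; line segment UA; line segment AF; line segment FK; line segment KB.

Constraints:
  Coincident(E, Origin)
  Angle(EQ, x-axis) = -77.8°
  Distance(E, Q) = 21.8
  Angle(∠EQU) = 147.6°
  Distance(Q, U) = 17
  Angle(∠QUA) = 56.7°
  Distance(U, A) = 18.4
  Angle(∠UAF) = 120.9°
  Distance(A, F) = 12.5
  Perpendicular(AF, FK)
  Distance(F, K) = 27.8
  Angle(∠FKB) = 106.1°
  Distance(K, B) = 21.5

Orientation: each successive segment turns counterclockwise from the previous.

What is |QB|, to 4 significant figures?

24.40

E is at the origin; EQ runs at -77.8° with length 21.8, so Q = (4.607, -21.31). ∠EQU = 147.6° gives QU at -45.40° from the x-axis; with |QU| = 17.0, U = (16.54, -33.41). ∠QUA = 56.7° gives UA at 77.90° from the x-axis; with |UA| = 18.4, A = (20.40, -15.42). ∠UAF = 120.9° gives AF at 137.0° from the x-axis; with |AF| = 12.5, F = (11.26, -6.896). The perpendicularity gives FK at right angles to AF, so FK runs at -133.0°; with |FK| = 27.8, K = (-7.701, -27.23). ∠FKB = 106.1° gives KB at -59.10° from the x-axis; with |KB| = 21.5, B = (3.340, -45.68). Then |QB| = |B − Q| = 24.40.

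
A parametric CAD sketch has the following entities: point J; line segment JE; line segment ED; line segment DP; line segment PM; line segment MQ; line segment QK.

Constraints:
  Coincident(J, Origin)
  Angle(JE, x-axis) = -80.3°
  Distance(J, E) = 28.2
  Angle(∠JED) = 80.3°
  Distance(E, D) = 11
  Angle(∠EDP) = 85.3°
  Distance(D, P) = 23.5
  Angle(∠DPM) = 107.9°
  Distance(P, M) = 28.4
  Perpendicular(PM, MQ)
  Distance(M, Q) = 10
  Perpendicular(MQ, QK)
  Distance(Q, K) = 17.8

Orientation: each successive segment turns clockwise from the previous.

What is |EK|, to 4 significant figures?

16.49

J is at the origin; JE runs at -80.3° with length 28.2, so E = (4.751, -27.80). ∠JED = 80.3° gives ED at -180.0° from the x-axis; with |ED| = 11.0, D = (-6.249, -27.80). ∠EDP = 85.3° gives DP at 85.30° from the x-axis; with |DP| = 23.5, P = (-4.323, -4.376). ∠DPM = 107.9° gives PM at 13.20° from the x-axis; with |PM| = 28.4, M = (23.33, 2.109). PM ⟂ MQ, so MQ runs at -76.80°; with |MQ| = 10.0, Q = (25.61, -7.626). MQ ⟂ QK, so QK runs at -166.8°; with |QK| = 17.8, K = (8.280, -11.69). Then |EK| = |K − E| = 16.49.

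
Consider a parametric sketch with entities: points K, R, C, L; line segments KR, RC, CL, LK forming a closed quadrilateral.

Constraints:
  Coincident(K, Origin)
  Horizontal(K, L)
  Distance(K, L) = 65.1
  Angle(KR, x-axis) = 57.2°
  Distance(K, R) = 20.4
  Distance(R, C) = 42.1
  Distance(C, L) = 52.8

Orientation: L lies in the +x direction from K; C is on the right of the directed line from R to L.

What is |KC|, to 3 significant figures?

30.4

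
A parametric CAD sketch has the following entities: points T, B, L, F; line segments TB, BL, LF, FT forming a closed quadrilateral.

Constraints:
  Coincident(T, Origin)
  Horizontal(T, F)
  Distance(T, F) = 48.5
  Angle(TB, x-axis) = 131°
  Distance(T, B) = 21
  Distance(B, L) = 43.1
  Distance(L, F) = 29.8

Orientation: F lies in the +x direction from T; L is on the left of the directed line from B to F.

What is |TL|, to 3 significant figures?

36.5

T is at the origin; T and F share the same y with |TF| = 48.5 and F in +x, so F = (48.5, 0). TB runs at 131.0° with |TB| = 21.0, so B = (-13.8, 15.8). L is determined by |BL| = 43.1 and |LF| = 29.8 together: it lies at the intersection of circle(B, 43.1) and circle(F, 29.8). With |BF| = 64.3, the foot of the radical line on BF is 39.7 from B and the perpendicular offset is √(43.1² − 39.7²) = 16.8. Taking the left-of-BF solution: L = (28.8, 22.4).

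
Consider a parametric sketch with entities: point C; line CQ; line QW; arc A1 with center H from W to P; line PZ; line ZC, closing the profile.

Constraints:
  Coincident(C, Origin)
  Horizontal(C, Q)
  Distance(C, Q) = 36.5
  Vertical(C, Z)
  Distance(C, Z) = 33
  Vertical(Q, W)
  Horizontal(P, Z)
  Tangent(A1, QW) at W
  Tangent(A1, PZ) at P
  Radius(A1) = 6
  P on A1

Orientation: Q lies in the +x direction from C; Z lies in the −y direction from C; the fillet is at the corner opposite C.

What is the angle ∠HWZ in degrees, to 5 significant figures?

9.3350°

The virtual corner opposite C is at (36.500, -33.000). Tangency of A1 to QW means the radius HW is perpendicular to QW and since A1 is tangent to PZ there, HP ⟂ PZ, with radius 6.0, so the center H sits 6.0 in from both sides at H = (30.500, -27.000). That places the tangent points at W = (36.500, -27.000) on QW and P = (30.500, -33.000) on PZ. Then cos ∠HWZ = WH·WZ / (|WH||WZ|), giving 9.3350°.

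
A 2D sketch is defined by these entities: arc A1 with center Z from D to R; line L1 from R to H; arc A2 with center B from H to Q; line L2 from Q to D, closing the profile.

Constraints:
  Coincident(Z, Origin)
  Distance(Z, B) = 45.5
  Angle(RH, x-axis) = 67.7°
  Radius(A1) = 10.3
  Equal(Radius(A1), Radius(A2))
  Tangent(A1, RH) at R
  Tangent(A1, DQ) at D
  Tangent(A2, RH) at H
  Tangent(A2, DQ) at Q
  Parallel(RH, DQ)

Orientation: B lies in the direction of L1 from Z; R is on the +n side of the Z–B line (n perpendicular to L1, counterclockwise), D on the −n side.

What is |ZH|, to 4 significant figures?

46.65

The slot axis is L1's direction at 67.7°, so u = (cos 67.7°, sin 67.7°) = (0.3795, 0.9252) and n = (−sin 67.7°, cos 67.7°) = (-0.9252, 0.3795). Z is at the origin and B lies 45.5 along u from Z, so B = 45.5·u = (17.27, 42.10). Tangency of A1 to both parallel lines with radius 10.3 puts R and D at Z ± 10.3·n: R = (-9.530, 3.908), D = (9.530, -3.908). Equal radii place H and Q the same way about B: H = B + 10.3·n = (7.736, 46.01), Q = B − 10.3·n = (26.79, 38.19). Then |ZH| = |H − Z| = 46.65.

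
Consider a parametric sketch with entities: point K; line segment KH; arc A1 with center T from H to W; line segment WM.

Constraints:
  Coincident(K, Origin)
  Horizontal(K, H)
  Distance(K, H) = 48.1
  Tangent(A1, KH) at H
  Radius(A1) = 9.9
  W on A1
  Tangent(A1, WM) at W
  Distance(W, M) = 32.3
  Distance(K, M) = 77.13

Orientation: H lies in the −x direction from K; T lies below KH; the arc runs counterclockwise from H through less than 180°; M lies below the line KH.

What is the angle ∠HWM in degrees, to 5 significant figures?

143.78°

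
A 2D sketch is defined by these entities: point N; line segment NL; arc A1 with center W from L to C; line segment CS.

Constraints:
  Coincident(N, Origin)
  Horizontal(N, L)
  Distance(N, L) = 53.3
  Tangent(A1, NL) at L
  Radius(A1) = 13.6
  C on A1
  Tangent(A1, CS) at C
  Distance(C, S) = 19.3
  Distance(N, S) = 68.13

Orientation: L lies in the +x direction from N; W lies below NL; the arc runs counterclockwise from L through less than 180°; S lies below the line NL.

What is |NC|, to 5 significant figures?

49.448

Checks: N = (0.00, 0.00) ✓; |WC| = 13.60 ✓; ∠(WC, CS) = 90.00° ✓; |CS| = 19.30 ✓; |NS| = 68.13 ✓.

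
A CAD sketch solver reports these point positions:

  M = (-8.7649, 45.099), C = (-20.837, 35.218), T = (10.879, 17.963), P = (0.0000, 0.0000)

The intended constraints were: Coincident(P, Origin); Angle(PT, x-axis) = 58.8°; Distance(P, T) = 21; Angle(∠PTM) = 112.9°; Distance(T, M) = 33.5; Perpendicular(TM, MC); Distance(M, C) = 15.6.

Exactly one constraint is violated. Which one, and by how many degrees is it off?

Perpendicular(TM, MC) — off by 3.40°.

P = (0.00, 0.00) ✓; PT at 58.80° ✓; |PT| = 21.00 ✓; ∠PTM = 112.9° ✓; |TM| = 33.50 ✓; ∠(TM, MC) = 93.40° ✗; |MC| = 15.60 ✓.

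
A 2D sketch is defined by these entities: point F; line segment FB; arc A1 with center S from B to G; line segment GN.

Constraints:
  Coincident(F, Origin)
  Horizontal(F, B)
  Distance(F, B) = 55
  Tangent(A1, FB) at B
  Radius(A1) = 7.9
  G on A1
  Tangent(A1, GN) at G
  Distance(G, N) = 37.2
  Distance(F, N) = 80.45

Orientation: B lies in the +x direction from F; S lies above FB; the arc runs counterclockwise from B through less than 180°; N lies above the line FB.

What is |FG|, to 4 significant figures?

63.22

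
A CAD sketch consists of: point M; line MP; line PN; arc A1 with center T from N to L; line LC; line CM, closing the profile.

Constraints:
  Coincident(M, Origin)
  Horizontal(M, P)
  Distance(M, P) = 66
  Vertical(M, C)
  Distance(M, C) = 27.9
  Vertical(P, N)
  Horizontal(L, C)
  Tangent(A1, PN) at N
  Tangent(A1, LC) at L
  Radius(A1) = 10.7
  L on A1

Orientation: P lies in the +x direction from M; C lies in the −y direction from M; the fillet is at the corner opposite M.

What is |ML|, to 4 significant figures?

61.94

M is at the origin; M and P share the same y with |MP| = 66.0 and P on the +x side, so P = (66.00, 0.000). M and C share the same x with |MC| = 27.9 and C on the −y side, so C = (0.000, -27.90). The virtual corner opposite M is at (66.00, -27.90). Since A1 is tangent to PN there, TN ⟂ PN and the tangent condition forces TL to be normal to LC, with radius 10.7, so the center T sits 10.7 in from both sides at T = (55.30, -17.20). That places the tangent points at N = (66.00, -17.20) on PN and L = (55.30, -27.90) on LC. Then |ML| = |L − M| = 61.94.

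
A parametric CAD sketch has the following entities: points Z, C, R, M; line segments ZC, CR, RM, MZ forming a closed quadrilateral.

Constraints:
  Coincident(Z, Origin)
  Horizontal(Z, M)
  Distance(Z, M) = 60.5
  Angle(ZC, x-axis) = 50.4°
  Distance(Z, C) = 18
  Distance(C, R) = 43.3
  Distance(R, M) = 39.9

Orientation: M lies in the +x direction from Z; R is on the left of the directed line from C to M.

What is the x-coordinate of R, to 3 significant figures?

47.6

Checks: |CR| = 43.30 ✓; |RM| = 39.90 ✓.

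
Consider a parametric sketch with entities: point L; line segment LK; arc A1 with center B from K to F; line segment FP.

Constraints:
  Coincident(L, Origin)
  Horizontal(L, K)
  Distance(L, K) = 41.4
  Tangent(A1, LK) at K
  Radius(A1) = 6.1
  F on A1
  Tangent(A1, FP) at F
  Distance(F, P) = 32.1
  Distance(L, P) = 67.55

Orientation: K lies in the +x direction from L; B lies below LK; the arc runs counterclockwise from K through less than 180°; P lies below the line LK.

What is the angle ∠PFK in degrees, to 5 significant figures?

114.00°

Checks: |BF| = 6.100 ✓; ∠(BF, FP) = 90.00° ✓; |FP| = 32.10 ✓; |LP| = 67.55 ✓.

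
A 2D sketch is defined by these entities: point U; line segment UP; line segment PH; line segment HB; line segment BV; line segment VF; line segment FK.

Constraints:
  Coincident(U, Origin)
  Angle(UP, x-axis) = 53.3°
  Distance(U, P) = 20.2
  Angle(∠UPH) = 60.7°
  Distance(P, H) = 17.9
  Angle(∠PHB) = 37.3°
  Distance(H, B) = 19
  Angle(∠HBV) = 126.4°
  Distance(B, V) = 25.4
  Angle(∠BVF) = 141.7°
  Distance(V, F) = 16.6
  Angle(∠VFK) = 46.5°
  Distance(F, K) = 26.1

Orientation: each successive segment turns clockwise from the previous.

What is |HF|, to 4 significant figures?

49.95

∠HBV = 126.4° gives BV at 97.70° from the x-axis; with |BV| = 25.4, V = (-0.7164, 34.14). ∠BVF = 141.7° gives VF at 59.40° from the x-axis; with |VF| = 16.6, F = (7.734, 48.43). Then |HF| = |F − H| = 49.95.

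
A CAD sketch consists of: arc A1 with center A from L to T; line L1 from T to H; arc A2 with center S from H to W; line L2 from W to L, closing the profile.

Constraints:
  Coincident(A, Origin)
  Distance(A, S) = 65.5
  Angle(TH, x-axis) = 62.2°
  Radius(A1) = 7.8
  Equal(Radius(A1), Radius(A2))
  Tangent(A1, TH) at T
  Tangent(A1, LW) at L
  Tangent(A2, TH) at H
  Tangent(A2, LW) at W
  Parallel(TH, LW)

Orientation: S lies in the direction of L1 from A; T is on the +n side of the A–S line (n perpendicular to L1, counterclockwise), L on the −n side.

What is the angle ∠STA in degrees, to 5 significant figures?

83.209°

The slot axis is L1's direction at 62.2°, so u = (cos 62.2°, sin 62.2°) = (0.46639, 0.88458) and n = (−sin 62.2°, cos 62.2°) = (-0.88458, 0.46639). A is at the origin and S lies 65.5 along u from A, so S = 65.5·u = (30.548, 57.940). Tangency of A1 to both parallel lines with radius 7.8 puts T and L at A ± 7.8·n: T = (-6.8997, 3.6378), L = (6.8997, -3.6378). Then cos ∠STA = TS·TA / (|TS||TA|), giving 83.209°.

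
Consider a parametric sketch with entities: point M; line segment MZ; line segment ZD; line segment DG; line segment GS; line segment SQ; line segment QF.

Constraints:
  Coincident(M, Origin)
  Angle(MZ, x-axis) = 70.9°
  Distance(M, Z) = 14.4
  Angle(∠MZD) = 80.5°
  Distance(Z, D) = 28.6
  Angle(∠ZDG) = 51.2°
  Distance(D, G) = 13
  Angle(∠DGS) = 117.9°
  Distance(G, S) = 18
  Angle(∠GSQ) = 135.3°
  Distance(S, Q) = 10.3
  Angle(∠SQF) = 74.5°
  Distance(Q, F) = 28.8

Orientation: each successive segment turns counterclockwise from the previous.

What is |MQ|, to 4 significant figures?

16.87

M is at the origin; MZ runs at 70.9° with length 14.4, so Z = (4.712, 13.61). ∠MZD = 80.5° gives ZD at 170.4° from the x-axis; with |ZD| = 28.6, D = (-23.49, 18.38). ∠ZDG = 51.2° gives DG at -60.80° from the x-axis; with |DG| = 13.0, G = (-17.15, 7.029). ∠DGS = 117.9° gives GS at 1.300° from the x-axis; with |GS| = 18.0, S = (0.8500, 7.437). ∠GSQ = 135.3° gives SQ at 46.00° from the x-axis; with |SQ| = 10.3, Q = (8.005, 14.85). Then |MQ| = |Q − M| = 16.87.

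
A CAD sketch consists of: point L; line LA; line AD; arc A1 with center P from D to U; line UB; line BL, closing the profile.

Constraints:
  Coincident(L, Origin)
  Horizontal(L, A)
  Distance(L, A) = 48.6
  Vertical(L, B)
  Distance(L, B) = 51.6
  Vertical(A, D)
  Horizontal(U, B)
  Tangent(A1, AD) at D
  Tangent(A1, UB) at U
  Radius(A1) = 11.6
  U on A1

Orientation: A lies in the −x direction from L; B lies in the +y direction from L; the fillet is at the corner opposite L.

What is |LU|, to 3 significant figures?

63.5

L is at the origin; L and A share the same y with |LA| = 48.6 and A on the −x side, so A = (-48.6, 0.00). LB is vertical with |LB| = 51.6 and B on the +y side, so B = (0.00, 51.6). The virtual corner opposite L is at (-48.6, 51.6). A1 meets AD tangentially, so PD is at right angles to AD and the tangent condition forces PU to be normal to UB, with radius 11.6, so the center P sits 11.6 in from both sides at P = (-37.0, 40.0). That places the tangent points at D = (-48.6, 40.0) on AD and U = (-37.0, 51.6) on UB. Then |LU| = |U − L| = 63.5.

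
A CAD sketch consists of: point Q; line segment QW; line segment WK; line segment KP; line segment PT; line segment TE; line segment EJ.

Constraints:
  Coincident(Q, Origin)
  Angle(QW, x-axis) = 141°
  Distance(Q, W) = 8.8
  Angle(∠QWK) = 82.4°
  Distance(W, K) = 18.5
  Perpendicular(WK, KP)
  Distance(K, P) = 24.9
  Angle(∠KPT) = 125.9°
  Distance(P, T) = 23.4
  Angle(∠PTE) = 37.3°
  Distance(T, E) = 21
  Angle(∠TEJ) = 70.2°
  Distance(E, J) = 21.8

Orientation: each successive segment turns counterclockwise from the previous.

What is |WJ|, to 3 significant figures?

39.1

∠PTE = 37.3° gives TE at 165° from the x-axis; with |TE| = 21.0, E = (6.04, -8.90). ∠TEJ = 70.2° gives EJ at -84.8° from the x-axis; with |EJ| = 21.8, J = (8.02, -30.6). Then |WJ| = |J − W| = 39.1.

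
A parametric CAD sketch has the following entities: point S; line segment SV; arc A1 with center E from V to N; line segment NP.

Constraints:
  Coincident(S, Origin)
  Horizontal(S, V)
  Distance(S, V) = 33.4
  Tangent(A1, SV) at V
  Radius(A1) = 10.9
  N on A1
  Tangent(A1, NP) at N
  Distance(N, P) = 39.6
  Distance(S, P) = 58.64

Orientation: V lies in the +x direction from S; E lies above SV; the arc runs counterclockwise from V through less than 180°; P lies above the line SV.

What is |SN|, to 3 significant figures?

46.0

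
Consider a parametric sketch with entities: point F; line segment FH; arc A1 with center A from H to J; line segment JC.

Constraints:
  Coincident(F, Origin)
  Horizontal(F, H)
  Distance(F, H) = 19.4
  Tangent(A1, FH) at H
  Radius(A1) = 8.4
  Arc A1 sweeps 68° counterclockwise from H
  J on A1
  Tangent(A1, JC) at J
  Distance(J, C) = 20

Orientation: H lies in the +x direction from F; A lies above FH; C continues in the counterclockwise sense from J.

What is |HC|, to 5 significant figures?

28.281

F is at the origin; FH is horizontal with |FH| = 19.4 and H on the +x side, so H = (19.400, 0.0000). A1 meets FH tangentially, so AH is at right angles to FH, so A = H + (0, 8.4) = (19.400, 8.4000). On A1, H sits at bearing -90° from A; a 68° counterclockwise sweep puts J at bearing -22°, so J = A + 8.4·(cos -22°, sin -22°) = (27.188, 5.2533). Since A1 is tangent to JC there, AJ ⟂ JC, so JC runs along (−sin -22°, cos -22°); with |JC| = 20.0, C = (34.680, 23.797). Then |HC| = |C − H| = 28.281.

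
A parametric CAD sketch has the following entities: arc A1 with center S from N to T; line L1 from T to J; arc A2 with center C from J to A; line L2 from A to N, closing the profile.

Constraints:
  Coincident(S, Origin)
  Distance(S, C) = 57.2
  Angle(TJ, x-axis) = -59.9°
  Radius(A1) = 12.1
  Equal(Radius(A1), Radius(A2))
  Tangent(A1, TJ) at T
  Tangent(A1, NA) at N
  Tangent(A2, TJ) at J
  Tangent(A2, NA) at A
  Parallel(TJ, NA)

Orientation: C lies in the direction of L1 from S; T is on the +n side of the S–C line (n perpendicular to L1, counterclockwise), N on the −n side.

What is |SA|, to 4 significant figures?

58.47

The slot axis is L1's direction at -59.9°, so u = (cos -59.9°, sin -59.9°) = (0.5015, -0.8652) and n = (−sin -59.9°, cos -59.9°) = (0.8652, 0.5015). S is at the origin and C lies 57.2 along u from S, so C = 57.2·u = (28.69, -49.49). Tangency of A1 to both parallel lines with radius 12.1 puts T and N at S ± 12.1·n: T = (10.47, 6.068), N = (-10.47, -6.068). Equal radii place J and A the same way about C: J = C + 12.1·n = (39.15, -43.42), A = C − 12.1·n = (18.22, -55.55). Then |SA| = |A − S| = 58.47.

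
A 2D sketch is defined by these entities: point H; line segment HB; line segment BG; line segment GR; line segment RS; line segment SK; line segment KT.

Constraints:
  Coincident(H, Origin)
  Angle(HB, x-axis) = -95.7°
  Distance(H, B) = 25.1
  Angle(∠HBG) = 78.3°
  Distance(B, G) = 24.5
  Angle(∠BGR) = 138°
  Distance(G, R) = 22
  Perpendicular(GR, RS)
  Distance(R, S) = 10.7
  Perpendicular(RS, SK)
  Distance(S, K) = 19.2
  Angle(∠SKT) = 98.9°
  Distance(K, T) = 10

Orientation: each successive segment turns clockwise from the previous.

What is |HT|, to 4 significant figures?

30.44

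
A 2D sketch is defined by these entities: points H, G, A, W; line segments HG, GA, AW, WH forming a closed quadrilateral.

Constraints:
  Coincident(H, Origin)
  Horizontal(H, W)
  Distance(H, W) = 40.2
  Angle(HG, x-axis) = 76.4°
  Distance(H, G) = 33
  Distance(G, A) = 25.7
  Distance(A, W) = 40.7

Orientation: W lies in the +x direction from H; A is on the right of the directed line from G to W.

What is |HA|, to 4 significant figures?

7.515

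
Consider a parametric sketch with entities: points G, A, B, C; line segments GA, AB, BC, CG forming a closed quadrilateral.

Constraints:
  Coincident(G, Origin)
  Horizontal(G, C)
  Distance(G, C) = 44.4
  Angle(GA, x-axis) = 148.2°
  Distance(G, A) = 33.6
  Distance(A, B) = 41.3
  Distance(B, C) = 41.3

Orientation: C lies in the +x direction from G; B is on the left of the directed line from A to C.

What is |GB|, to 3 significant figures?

28.3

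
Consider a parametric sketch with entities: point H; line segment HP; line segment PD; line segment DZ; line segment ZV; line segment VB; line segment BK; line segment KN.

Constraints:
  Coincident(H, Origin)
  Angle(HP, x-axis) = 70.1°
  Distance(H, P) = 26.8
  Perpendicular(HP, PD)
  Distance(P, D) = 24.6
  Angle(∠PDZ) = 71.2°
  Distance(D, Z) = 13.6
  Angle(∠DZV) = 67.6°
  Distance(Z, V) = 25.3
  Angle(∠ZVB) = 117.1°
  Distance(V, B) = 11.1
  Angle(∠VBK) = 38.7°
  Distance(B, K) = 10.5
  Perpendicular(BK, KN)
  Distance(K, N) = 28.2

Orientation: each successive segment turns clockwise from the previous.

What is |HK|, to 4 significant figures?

32.86

∠ZVB = 117.1° gives VB at 56.00° from the x-axis; with |VB| = 11.1, B = (17.73, 37.56). ∠VBK = 38.7° gives BK at -85.30° from the x-axis; with |BK| = 10.5, K = (18.59, 27.10). Then |HK| = |K − H| = 32.86.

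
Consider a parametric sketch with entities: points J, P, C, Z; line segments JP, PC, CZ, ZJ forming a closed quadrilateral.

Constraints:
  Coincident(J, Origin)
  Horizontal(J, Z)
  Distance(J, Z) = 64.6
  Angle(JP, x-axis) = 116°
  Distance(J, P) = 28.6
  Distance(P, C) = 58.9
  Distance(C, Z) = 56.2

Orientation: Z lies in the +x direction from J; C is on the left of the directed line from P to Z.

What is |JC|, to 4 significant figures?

65.16

J is at the origin; J and Z share the same y with |JZ| = 64.6 and Z in +x, so Z = (64.6, 0). JP runs at 116.0° with |JP| = 28.6, so P = (-12.54, 25.71). C is determined by |PC| = 58.9 and |CZ| = 56.2 together: it lies at the intersection of circle(P, 58.9) and circle(Z, 56.2). With |PZ| = 81.31, the foot of the radical line on PZ is 42.56 from P and the perpendicular offset is √(58.9² − 42.56²) = 40.71. Taking the left-of-PZ solution: C = (40.72, 50.87).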